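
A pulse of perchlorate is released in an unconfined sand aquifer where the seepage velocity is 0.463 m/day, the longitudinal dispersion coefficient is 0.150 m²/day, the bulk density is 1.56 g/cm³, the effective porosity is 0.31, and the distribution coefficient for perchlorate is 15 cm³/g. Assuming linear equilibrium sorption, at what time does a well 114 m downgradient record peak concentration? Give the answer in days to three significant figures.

Retardation factor R = 1 + ρ_b·K_d/n = 1 + 1.56 × 15/0.31 = 76.48.
Sorption retards both mechanisms: v_R = v/R = 0.006054 m/day, D_R = D/R = 0.001961 m²/day.
Peak time from v_R²t² + 2D_R t − x² = 0: t = (√(D_R² + v_R²x²) − D_R)/v_R².
√(D_R² + v_R²x²) = √(0.001961² + 0.006054² × 114²) = 0.6902; v_R² = 3.665e-05.
t = (0.6902 − 0.001961)/3.665e-05 = 18800 days.

18800 days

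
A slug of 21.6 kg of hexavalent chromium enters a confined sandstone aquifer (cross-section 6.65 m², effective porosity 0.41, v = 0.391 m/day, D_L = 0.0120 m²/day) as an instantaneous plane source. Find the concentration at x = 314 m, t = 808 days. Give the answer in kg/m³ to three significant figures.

0.652 kg/m³

For an instantaneous plane source, C(x,t) = M/(n_e·A·√(4πDt)) · exp(−(x−vt)²/(4Dt)), with n_e·A the pore (flow) area.
Plume center vt = 0.391 × 808 = 315.928 m, so the well at 314 m is 1.928 m upgradient of the peak.
√(4πDt) = 11.04 m, giving peak height M/(n_e·A·√(4πDt)) = 21.6/(0.41 × 6.65 × 11.04) = 0.7176 kg/m³.
(x−vt)²/(4Dt) = (-1.928)²/(4 × 0.0120 × 808) = 0.09584; exp(−0.09584) = 0.9086.
C = 0.7176 × 0.9086 = 0.652 kg/m³.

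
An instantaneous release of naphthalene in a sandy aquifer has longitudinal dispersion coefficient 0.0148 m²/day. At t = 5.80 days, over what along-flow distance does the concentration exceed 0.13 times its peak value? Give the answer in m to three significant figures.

1.67 m

The plume is Gaussian with σ = √(2Dt) = √(2 × 0.0148 × 5.80) = 0.4143 m.
C/C_peak = exp(−Δx²/(2σ²)) = 0.13 ⇒ Δx = σ·√(−2 ln 0.13) = 0.4143 × 2.020 = 0.8369 m.
Width = 2Δx = 1.67 m.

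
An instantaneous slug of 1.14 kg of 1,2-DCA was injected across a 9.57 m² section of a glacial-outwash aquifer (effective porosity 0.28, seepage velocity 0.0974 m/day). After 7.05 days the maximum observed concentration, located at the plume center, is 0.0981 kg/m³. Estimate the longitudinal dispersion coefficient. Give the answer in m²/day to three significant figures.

At the plume center C_max = M/(n_e·A·√(4πDt)), so D = M²/(4πt·(n_e·A·C_max)²).
n_e·A·C_max = 0.28 × 9.57 × 0.0981 = 0.2629 kg/m.
D = 1.14²/(4π × 7.05 × 0.2629²) = 0.212 m²/day.

0.212 m²/day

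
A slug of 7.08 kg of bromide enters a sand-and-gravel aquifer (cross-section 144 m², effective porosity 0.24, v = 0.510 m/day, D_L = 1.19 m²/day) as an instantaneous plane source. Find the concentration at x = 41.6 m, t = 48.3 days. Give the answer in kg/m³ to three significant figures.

For an instantaneous plane source, C(x,t) = M/(n_e·A·√(4πDt)) · exp(−(x−vt)²/(4Dt)), with n_e·A the pore (flow) area.
Plume center vt = 0.510 × 48.3 = 24.633 m, so the well at 41.6 m is 16.967 m downgradient of the peak.
√(4πDt) = 26.88 m, giving peak height M/(n_e·A·√(4πDt)) = 7.08/(0.24 × 144 × 26.88) = 0.007621 kg/m³.
(x−vt)²/(4Dt) = (16.967)²/(4 × 1.19 × 48.3) = 1.252; exp(−1.252) = 0.2859.
C = 0.007621 × 0.2859 = 0.00218 kg/m³.

0.00218 kg/m³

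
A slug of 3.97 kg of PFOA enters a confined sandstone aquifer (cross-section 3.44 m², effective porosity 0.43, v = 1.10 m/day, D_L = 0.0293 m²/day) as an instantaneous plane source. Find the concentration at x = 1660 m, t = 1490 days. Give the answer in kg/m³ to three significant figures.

For an instantaneous plane source, C(x,t) = M/(n_e·A·√(4πDt)) · exp(−(x−vt)²/(4Dt)), with n_e·A the pore (flow) area.
Plume center vt = 1.10 × 1490 = 1639 m, so the well at 1660 m is 21 m downgradient of the peak.
√(4πDt) = 23.42 m, giving peak height M/(n_e·A·√(4πDt)) = 3.97/(0.43 × 3.44 × 23.42) = 0.1146 kg/m³.
(x−vt)²/(4Dt) = (21)²/(4 × 0.0293 × 1490) = 2.525; exp(−2.525) = 0.08006.
C = 0.1146 × 0.08006 = 0.00917 kg/m³.

0.00917 kg/m³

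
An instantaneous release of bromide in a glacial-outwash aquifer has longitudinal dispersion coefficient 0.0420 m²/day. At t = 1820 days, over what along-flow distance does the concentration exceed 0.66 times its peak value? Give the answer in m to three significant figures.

The plume is Gaussian with σ = √(2Dt) = √(2 × 0.0420 × 1820) = 12.36 m.
C/C_peak = exp(−Δx²/(2σ²)) = 0.66 ⇒ Δx = σ·√(−2 ln 0.66) = 12.36 × 0.9116 = 11.27 m.
Width = 2Δx = 22.5 m.

22.5 m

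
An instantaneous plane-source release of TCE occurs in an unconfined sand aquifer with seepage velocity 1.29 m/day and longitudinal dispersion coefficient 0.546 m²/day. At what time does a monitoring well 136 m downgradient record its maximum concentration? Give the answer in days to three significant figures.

For the 1D instantaneous-source solution, setting ∂C/∂t = 0 at fixed x gives v²t² + 2Dt − x² = 0, so t = (√(D² + v²x²) − D)/v².
√(D² + v²x²) = √(0.546² + 1.29² × 136²) = 175.4; v² = 1.6641.
t = (175.4 − 0.546)/1.6641 = 105 days (vs. the pure-advection estimate x/v = 105 d).

105 days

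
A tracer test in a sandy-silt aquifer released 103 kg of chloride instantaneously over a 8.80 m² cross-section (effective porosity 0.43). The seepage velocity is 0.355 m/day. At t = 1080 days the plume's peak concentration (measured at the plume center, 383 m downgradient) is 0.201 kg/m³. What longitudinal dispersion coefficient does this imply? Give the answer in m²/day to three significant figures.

At the plume center C_max = M/(n_e·A·√(4πDt)), so D = M²/(4πt·(n_e·A·C_max)²).
n_e·A·C_max = 0.43 × 8.80 × 0.201 = 0.7606 kg/m.
D = 103²/(4π × 1080 × 0.7606²) = 1.35 m²/day.

1.35 m²/day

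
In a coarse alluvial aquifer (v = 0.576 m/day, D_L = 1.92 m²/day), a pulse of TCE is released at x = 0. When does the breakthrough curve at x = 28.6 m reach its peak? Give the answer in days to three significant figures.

44.2 days

For the 1D instantaneous-source solution, setting ∂C/∂t = 0 at fixed x gives v²t² + 2Dt − x² = 0, so t = (√(D² + v²x²) − D)/v².
√(D² + v²x²) = √(1.92² + 0.576² × 28.6²) = 16.59; v² = 0.331776.
t = (16.59 − 1.92)/0.331776 = 44.2 days (vs. the pure-advection estimate x/v = 49.7 d).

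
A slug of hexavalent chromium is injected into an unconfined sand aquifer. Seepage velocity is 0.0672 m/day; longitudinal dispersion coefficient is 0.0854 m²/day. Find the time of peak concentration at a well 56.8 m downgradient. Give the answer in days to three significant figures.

827 days

For the 1D instantaneous-source solution, setting ∂C/∂t = 0 at fixed x gives v²t² + 2Dt − x² = 0, so t = (√(D² + v²x²) − D)/v².
√(D² + v²x²) = √(0.0854² + 0.0672² × 56.8²) = 3.818; v² = 0.00451584.
t = (3.818 − 0.0854)/0.00451584 = 827 days (vs. the pure-advection estimate x/v = 845 d).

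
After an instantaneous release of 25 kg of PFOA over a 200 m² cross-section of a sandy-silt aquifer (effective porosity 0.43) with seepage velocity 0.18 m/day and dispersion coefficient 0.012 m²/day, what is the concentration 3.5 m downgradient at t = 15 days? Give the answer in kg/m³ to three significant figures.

0.0795 kg/m³

For an instantaneous plane source, C(x,t) = M/(n_e·A·√(4πDt)) · exp(−(x−vt)²/(4Dt)), with n_e·A the pore (flow) area.
Plume center vt = 0.18 × 15 = 2.7 m, so the well at 3.5 m is 0.8 m downgradient of the peak.
√(4πDt) = 1.504 m, giving peak height M/(n_e·A·√(4πDt)) = 25/(0.43 × 200 × 1.504) = 0.1933 kg/m³.
(x−vt)²/(4Dt) = (0.8)²/(4 × 0.012 × 15) = 0.8889; exp(−0.8889) = 0.4111.
C = 0.1933 × 0.4111 = 0.0795 kg/m³.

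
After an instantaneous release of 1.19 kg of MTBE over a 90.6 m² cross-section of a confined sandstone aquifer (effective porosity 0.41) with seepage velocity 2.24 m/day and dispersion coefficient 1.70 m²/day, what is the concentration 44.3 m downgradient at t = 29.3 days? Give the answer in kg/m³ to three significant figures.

For an instantaneous plane source, C(x,t) = M/(n_e·A·√(4πDt)) · exp(−(x−vt)²/(4Dt)), with n_e·A the pore (flow) area.
Plume center vt = 2.24 × 29.3 = 65.632 m, so the well at 44.3 m is 21.332 m upgradient of the peak.
√(4πDt) = 25.02 m, giving peak height M/(n_e·A·√(4πDt)) = 1.19/(0.41 × 90.6 × 25.02) = 0.001280 kg/m³.
(x−vt)²/(4Dt) = (-21.332)²/(4 × 1.70 × 29.3) = 2.284; exp(−2.284) = 0.1019.
C = 0.001280 × 0.1019 = 0.000130 kg/m³.

0.000130 kg/m³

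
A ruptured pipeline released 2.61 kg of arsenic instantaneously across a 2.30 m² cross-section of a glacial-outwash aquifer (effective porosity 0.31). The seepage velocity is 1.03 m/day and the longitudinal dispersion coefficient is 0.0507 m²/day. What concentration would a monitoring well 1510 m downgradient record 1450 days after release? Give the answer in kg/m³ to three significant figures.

For an instantaneous plane source, C(x,t) = M/(n_e·A·√(4πDt)) · exp(−(x−vt)²/(4Dt)), with n_e·A the pore (flow) area.
Plume center vt = 1.03 × 1450 = 1493.5 m, so the well at 1510 m is 16.5 m downgradient of the peak.
√(4πDt) = 30.39 m, giving peak height M/(n_e·A·√(4πDt)) = 2.61/(0.31 × 2.30 × 30.39) = 0.1205 kg/m³.
(x−vt)²/(4Dt) = (16.5)²/(4 × 0.0507 × 1450) = 0.9258; exp(−0.9258) = 0.3962.
C = 0.1205 × 0.3962 = 0.0477 kg/m³.

0.0477 kg/m³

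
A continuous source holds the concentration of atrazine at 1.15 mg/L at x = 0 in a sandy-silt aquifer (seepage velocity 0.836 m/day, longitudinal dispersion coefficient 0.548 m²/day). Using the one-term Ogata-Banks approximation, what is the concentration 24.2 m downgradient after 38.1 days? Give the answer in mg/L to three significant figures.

1.01 mg/L

For a continuous step input, C/C₀ ≈ ½·erfc((x−vt)/(2√(Dt))).
vt = 0.836 × 38.1 = 31.8516 m and 2√(Dt) = 2√(0.548 × 38.1) = 9.139 m.
Argument (x−vt)/(2√(Dt)) = (24.2 − 31.8516)/9.139 = -0.8372; ½·erfc(-0.8372) = 0.8818.
C = 1.15 × 0.8818 = 1.01 mg/L.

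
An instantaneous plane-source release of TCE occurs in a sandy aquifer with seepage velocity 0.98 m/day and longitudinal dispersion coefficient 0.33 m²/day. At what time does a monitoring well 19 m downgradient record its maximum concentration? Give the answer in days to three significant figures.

19.0 days

For the 1D instantaneous-source solution, setting ∂C/∂t = 0 at fixed x gives v²t² + 2Dt − x² = 0, so t = (√(D² + v²x²) − D)/v².
√(D² + v²x²) = √(0.33² + 0.98² × 19²) = 18.62; v² = 0.9604.
t = (18.62 − 0.33)/0.9604 = 19.0 days (vs. the pure-advection estimate x/v = 19.4 d).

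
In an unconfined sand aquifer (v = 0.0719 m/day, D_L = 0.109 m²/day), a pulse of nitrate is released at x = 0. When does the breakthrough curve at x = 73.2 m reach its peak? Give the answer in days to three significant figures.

For the 1D instantaneous-source solution, setting ∂C/∂t = 0 at fixed x gives v²t² + 2Dt − x² = 0, so t = (√(D² + v²x²) − D)/v².
√(D² + v²x²) = √(0.109² + 0.0719² × 73.2²) = 5.264; v² = 0.00516961.
t = (5.264 − 0.109)/0.00516961 = 997 days (vs. the pure-advection estimate x/v = 1020 d).

997 days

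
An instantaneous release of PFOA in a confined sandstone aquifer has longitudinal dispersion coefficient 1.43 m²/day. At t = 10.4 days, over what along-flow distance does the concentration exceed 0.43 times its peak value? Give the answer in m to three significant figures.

14.2 m

The plume is Gaussian with σ = √(2Dt) = √(2 × 1.43 × 10.4) = 5.454 m.
C/C_peak = exp(−Δx²/(2σ²)) = 0.43 ⇒ Δx = σ·√(−2 ln 0.43) = 5.454 × 1.299 = 7.085 m.
Width = 2Δx = 14.2 m.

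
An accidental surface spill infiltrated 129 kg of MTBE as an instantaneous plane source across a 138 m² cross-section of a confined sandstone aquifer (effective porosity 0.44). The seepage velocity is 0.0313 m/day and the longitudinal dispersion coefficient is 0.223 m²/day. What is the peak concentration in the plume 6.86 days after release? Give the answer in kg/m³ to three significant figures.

0.485 kg/m³

The peak of an instantaneous 1D plume sits at x = vt; there the Gaussian factor is 1 and C_max = M/(n_e·A·√(4πDt)), where n_e·A is the pore area the mass is dissolved in.
√(4πDt) = √(4π × 0.223 × 6.86) = 4.384 m, so C_max = 129/(0.44 × 138 × 4.384) = 0.485 kg/m³.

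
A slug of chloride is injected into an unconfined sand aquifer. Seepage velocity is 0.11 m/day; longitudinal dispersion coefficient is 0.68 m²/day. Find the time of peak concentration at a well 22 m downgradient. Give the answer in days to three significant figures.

152 days

For the 1D instantaneous-source solution, setting ∂C/∂t = 0 at fixed x gives v²t² + 2Dt − x² = 0, so t = (√(D² + v²x²) − D)/v².
√(D² + v²x²) = √(0.68² + 0.11² × 22²) = 2.514; v² = 0.0121.
t = (2.514 − 0.68)/0.0121 = 152 days (vs. the pure-advection estimate x/v = 200 d).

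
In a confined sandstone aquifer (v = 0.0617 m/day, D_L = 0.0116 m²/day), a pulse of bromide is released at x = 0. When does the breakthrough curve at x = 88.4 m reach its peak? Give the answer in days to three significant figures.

For the 1D instantaneous-source solution, setting ∂C/∂t = 0 at fixed x gives v²t² + 2Dt − x² = 0, so t = (√(D² + v²x²) − D)/v².
√(D² + v²x²) = √(0.0116² + 0.0617² × 88.4²) = 5.454; v² = 0.00380689.
t = (5.454 − 0.0116)/0.00380689 = 1430 days (vs. the pure-advection estimate x/v = 1430 d).

1430 days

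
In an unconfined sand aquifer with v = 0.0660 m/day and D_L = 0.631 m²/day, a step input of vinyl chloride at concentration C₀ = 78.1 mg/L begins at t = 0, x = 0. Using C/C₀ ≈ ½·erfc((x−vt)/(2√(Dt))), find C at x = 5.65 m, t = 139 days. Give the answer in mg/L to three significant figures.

For a continuous step input, C/C₀ ≈ ½·erfc((x−vt)/(2√(Dt))).
vt = 0.0660 × 139 = 9.174 m and 2√(Dt) = 2√(0.631 × 139) = 18.73 m.
Argument (x−vt)/(2√(Dt)) = (5.65 − 9.174)/18.73 = -0.1881; ½·erfc(-0.1881) = 0.6049.
C = 78.1 × 0.6049 = 47.2 mg/L.

47.2 mg/L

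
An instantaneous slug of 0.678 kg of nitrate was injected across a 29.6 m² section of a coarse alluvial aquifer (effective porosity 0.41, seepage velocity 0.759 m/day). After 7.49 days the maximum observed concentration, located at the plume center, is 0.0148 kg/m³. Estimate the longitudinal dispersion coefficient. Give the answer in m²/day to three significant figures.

0.151 m²/day

At the plume center C_max = M/(n_e·A·√(4πDt)), so D = M²/(4πt·(n_e·A·C_max)²).
n_e·A·C_max = 0.41 × 29.6 × 0.0148 = 0.1796 kg/m.
D = 0.678²/(4π × 7.49 × 0.1796²) = 0.151 m²/day.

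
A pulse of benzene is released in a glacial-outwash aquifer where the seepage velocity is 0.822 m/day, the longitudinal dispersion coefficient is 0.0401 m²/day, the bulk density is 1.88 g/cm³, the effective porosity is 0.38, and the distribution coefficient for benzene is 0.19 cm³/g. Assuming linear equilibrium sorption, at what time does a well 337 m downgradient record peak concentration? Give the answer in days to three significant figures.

Retardation factor R = 1 + ρ_b·K_d/n = 1 + 1.88 × 0.19/0.38 = 1.940.
Sorption retards both mechanisms: v_R = v/R = 0.4237 m/day, D_R = D/R = 0.02067 m²/day.
Peak time from v_R²t² + 2D_R t − x² = 0: t = (√(D_R² + v_R²x²) − D_R)/v_R².
√(D_R² + v_R²x²) = √(0.02067² + 0.4237² × 337²) = 142.8; v_R² = 0.1795.
t = (142.8 − 0.02067)/0.1795 = 795 days.

795 days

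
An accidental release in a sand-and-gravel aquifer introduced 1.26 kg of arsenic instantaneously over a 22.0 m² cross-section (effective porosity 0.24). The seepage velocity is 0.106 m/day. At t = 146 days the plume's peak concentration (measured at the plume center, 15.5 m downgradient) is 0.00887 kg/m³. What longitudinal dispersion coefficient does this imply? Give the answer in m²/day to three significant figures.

At the plume center C_max = M/(n_e·A·√(4πDt)), so D = M²/(4πt·(n_e·A·C_max)²).
n_e·A·C_max = 0.24 × 22.0 × 0.00887 = 0.04683 kg/m.
D = 1.26²/(4π × 146 × 0.04683²) = 0.395 m²/day.

0.395 m²/day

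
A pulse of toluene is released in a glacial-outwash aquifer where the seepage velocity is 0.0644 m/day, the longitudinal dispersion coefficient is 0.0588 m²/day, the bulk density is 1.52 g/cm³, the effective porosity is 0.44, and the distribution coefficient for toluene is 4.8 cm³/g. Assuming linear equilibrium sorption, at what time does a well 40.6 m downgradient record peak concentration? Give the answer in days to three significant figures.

10800 days

Retardation factor R = 1 + ρ_b·K_d/n = 1 + 1.52 × 4.8/0.44 = 17.58.
Sorption retards both mechanisms: v_R = v/R = 0.003663 m/day, D_R = D/R = 0.003345 m²/day.
Peak time from v_R²t² + 2D_R t − x² = 0: t = (√(D_R² + v_R²x²) − D_R)/v_R².
√(D_R² + v_R²x²) = √(0.003345² + 0.003663² × 40.6²) = 0.1488; v_R² = 1.342e-05.
t = (0.1488 − 0.003345)/1.342e-05 = 10800 days.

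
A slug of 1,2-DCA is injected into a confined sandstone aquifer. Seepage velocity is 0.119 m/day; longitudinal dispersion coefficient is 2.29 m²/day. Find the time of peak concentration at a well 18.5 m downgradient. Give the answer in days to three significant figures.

For the 1D instantaneous-source solution, setting ∂C/∂t = 0 at fixed x gives v²t² + 2Dt − x² = 0, so t = (√(D² + v²x²) − D)/v².
√(D² + v²x²) = √(2.29² + 0.119² × 18.5²) = 3.177; v² = 0.014161.
t = (3.177 − 2.29)/0.014161 = 62.6 days (vs. the pure-advection estimate x/v = 155 d).

62.6 days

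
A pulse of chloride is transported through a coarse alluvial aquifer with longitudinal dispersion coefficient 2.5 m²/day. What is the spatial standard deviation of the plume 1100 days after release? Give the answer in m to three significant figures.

74.2 m

Dispersive spreading gives a Gaussian with σ² = 2Dt; advection only shifts the center.
σ = √(2 × 2.5 × 1100) = 74.2 m.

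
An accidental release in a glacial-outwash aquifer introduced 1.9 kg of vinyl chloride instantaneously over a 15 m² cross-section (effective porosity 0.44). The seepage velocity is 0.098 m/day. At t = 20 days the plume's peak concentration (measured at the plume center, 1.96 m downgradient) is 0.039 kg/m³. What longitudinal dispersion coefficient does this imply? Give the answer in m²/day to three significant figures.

0.217 m²/day

At the plume center C_max = M/(n_e·A·√(4πDt)), so D = M²/(4πt·(n_e·A·C_max)²).
n_e·A·C_max = 0.44 × 15 × 0.039 = 0.2574 kg/m.
D = 1.9²/(4π × 20 × 0.2574²) = 0.217 m²/day.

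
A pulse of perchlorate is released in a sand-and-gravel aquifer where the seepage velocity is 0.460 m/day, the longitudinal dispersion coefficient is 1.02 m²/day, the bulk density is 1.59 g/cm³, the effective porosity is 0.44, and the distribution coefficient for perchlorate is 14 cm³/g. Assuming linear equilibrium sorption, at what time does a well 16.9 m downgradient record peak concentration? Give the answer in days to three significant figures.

Retardation factor R = 1 + ρ_b·K_d/n = 1 + 1.59 × 14/0.44 = 51.59.
Sorption retards both mechanisms: v_R = v/R = 0.008916 m/day, D_R = D/R = 0.01977 m²/day.
Peak time from v_R²t² + 2D_R t − x² = 0: t = (√(D_R² + v_R²x²) − D_R)/v_R².
√(D_R² + v_R²x²) = √(0.01977² + 0.008916² × 16.9²) = 0.1520; v_R² = 7.950e-05.
t = (0.1520 − 0.01977)/7.950e-05 = 1660 days.

1660 days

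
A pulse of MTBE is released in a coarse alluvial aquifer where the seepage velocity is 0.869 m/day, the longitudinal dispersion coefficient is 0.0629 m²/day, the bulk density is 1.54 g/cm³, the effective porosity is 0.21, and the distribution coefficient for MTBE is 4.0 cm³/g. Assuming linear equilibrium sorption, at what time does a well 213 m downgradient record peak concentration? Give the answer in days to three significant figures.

7430 days

Retardation factor R = 1 + ρ_b·K_d/n = 1 + 1.54 × 4.0/0.21 = 30.33.
Sorption retards both mechanisms: v_R = v/R = 0.02865 m/day, D_R = D/R = 0.002074 m²/day.
Peak time from v_R²t² + 2D_R t − x² = 0: t = (√(D_R² + v_R²x²) − D_R)/v_R².
√(D_R² + v_R²x²) = √(0.002074² + 0.02865² × 213²) = 6.102; v_R² = 0.0008208.
t = (6.102 − 0.002074)/0.0008208 = 7430 days.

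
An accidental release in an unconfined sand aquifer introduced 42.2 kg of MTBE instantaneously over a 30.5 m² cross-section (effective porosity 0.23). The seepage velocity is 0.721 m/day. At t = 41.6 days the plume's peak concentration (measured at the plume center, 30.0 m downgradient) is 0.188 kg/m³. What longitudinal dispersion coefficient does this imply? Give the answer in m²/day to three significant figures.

At the plume center C_max = M/(n_e·A·√(4πDt)), so D = M²/(4πt·(n_e·A·C_max)²).
n_e·A·C_max = 0.23 × 30.5 × 0.188 = 1.319 kg/m.
D = 42.2²/(4π × 41.6 × 1.319²) = 1.96 m²/day.

1.96 m²/day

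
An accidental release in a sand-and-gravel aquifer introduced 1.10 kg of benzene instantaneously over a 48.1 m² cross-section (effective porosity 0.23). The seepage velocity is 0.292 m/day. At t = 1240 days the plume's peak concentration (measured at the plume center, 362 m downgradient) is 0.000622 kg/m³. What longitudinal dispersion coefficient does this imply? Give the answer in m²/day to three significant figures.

1.64 m²/day

At the plume center C_max = M/(n_e·A·√(4πDt)), so D = M²/(4πt·(n_e·A·C_max)²).
n_e·A·C_max = 0.23 × 48.1 × 0.000622 = 0.006881 kg/m.
D = 1.10²/(4π × 1240 × 0.006881²) = 1.64 m²/day.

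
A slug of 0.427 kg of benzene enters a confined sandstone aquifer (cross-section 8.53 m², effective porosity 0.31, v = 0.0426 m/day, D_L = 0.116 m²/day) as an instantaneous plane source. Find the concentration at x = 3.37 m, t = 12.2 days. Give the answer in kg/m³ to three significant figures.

0.00912 kg/m³

For an instantaneous plane source, C(x,t) = M/(n_e·A·√(4πDt)) · exp(−(x−vt)²/(4Dt)), with n_e·A the pore (flow) area.
Plume center vt = 0.0426 × 12.2 = 0.51972 m, so the well at 3.37 m is 2.85028 m downgradient of the peak.
√(4πDt) = 4.217 m, giving peak height M/(n_e·A·√(4πDt)) = 0.427/(0.31 × 8.53 × 4.217) = 0.03829 kg/m³.
(x−vt)²/(4Dt) = (2.85028)²/(4 × 0.116 × 12.2) = 1.435; exp(−1.435) = 0.2381.
C = 0.03829 × 0.2381 = 0.00912 kg/m³.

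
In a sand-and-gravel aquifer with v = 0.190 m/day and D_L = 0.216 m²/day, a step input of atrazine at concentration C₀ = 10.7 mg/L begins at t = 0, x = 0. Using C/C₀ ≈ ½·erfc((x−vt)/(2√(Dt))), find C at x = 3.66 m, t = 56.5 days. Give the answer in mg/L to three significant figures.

For a continuous step input, C/C₀ ≈ ½·erfc((x−vt)/(2√(Dt))).
vt = 0.190 × 56.5 = 10.735 m and 2√(Dt) = 2√(0.216 × 56.5) = 6.987 m.
Argument (x−vt)/(2√(Dt)) = (3.66 − 10.735)/6.987 = -1.013; ½·erfc(-1.013) = 0.9240.
C = 10.7 × 0.9240 = 9.89 mg/L.

9.89 mg/L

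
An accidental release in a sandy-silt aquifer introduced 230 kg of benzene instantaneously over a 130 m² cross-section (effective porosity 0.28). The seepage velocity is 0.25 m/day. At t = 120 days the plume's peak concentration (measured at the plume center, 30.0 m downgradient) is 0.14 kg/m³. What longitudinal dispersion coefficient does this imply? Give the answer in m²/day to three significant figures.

1.35 m²/day

At the plume center C_max = M/(n_e·A·√(4πDt)), so D = M²/(4πt·(n_e·A·C_max)²).
n_e·A·C_max = 0.28 × 130 × 0.14 = 5.096 kg/m.
D = 230²/(4π × 120 × 5.096²) = 1.35 m²/day.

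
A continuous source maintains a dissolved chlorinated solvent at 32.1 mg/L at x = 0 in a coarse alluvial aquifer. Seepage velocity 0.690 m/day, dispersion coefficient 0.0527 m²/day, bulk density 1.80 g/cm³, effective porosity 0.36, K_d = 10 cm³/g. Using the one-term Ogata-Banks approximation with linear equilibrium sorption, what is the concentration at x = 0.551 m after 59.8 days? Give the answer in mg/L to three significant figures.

24.7 mg/L

Retardation factor R = 1 + ρ_b·K_d/n = 1 + 1.80 × 10/0.36 = 51.00.
Sorption retards both mechanisms: v_R = v/R = 0.01353 m/day, D_R = D/R = 0.001033 m²/day.
v_R·t = 0.01353 × 59.8 = 0.809094 m; 2√(D_R t) = 0.4971 m; argument = (0.551 − 0.809094)/0.4971 = -0.5192.
C = C₀ × ½·erfc(-0.5192) = 32.1 × 0.7686 = 24.7 mg/L.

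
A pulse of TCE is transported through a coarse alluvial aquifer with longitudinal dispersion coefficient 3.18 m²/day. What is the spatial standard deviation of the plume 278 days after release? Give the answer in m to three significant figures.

42.0 m

Dispersive spreading gives a Gaussian with σ² = 2Dt; advection only shifts the center.
σ = √(2 × 3.18 × 278) = 42.0 m.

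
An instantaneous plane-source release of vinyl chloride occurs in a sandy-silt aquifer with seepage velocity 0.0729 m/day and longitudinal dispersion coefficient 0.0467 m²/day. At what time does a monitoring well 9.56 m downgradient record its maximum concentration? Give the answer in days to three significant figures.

123 days

For the 1D instantaneous-source solution, setting ∂C/∂t = 0 at fixed x gives v²t² + 2Dt − x² = 0, so t = (√(D² + v²x²) − D)/v².
√(D² + v²x²) = √(0.0467² + 0.0729² × 9.56²) = 0.6985; v² = 0.00531441.
t = (0.6985 − 0.0467)/0.00531441 = 123 days (vs. the pure-advection estimate x/v = 131 d).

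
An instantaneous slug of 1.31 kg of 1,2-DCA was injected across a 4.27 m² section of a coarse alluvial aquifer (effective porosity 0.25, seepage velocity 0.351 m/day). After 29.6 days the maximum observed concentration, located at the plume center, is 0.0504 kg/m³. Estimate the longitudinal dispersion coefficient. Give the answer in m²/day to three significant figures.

1.59 m²/day

At the plume center C_max = M/(n_e·A·√(4πDt)), so D = M²/(4πt·(n_e·A·C_max)²).
n_e·A·C_max = 0.25 × 4.27 × 0.0504 = 0.05380 kg/m.
D = 1.31²/(4π × 29.6 × 0.05380²) = 1.59 m²/day.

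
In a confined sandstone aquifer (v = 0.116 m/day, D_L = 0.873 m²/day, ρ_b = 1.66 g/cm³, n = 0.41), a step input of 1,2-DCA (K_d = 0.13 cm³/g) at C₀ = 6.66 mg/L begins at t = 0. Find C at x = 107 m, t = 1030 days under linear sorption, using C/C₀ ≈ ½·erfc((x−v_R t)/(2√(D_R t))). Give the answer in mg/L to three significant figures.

1.34 mg/L

Retardation factor R = 1 + ρ_b·K_d/n = 1 + 1.66 × 0.13/0.41 = 1.526.
Sorption retards both mechanisms: v_R = v/R = 0.07602 m/day, D_R = D/R = 0.5721 m²/day.
v_R·t = 0.07602 × 1030 = 78.3006 m; 2√(D_R t) = 48.55 m; argument = (107 − 78.3006)/48.55 = 0.5911.
C = C₀ × ½·erfc(0.5911) = 6.66 × 0.2016 = 1.34 mg/L.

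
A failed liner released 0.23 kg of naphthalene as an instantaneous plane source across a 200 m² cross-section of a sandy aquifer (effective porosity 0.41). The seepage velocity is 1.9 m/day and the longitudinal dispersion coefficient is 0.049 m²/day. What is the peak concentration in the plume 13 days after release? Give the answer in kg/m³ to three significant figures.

The peak of an instantaneous 1D plume sits at x = vt; there the Gaussian factor is 1 and C_max = M/(n_e·A·√(4πDt)), where n_e·A is the pore area the mass is dissolved in.
√(4πDt) = √(4π × 0.049 × 13) = 2.829 m, so C_max = 0.23/(0.41 × 200 × 2.829) = 0.000991 kg/m³.

0.000991 kg/m³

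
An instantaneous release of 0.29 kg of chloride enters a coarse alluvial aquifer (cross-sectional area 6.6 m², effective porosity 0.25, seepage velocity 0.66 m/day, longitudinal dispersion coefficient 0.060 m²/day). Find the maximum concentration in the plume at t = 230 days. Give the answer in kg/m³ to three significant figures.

The peak of an instantaneous 1D plume sits at x = vt; there the Gaussian factor is 1 and C_max = M/(n_e·A·√(4πDt)), where n_e·A is the pore area the mass is dissolved in.
√(4πDt) = √(4π × 0.060 × 230) = 13.17 m, so C_max = 0.29/(0.25 × 6.6 × 13.17) = 0.0133 kg/m³.

0.0133 kg/m³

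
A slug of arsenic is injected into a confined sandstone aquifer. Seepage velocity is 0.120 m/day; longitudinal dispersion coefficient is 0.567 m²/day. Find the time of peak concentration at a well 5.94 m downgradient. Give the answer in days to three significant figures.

For the 1D instantaneous-source solution, setting ∂C/∂t = 0 at fixed x gives v²t² + 2Dt − x² = 0, so t = (√(D² + v²x²) − D)/v².
√(D² + v²x²) = √(0.567² + 0.120² × 5.94²) = 0.9108; v² = 0.0144.
t = (0.9108 − 0.567)/0.0144 = 23.9 days (vs. the pure-advection estimate x/v = 49.5 d).

23.9 days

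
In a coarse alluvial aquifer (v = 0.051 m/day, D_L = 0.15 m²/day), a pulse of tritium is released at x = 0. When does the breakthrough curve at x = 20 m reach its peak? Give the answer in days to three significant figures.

For the 1D instantaneous-source solution, setting ∂C/∂t = 0 at fixed x gives v²t² + 2Dt − x² = 0, so t = (√(D² + v²x²) − D)/v².
√(D² + v²x²) = √(0.15² + 0.051² × 20²) = 1.031; v² = 0.002601.
t = (1.031 − 0.15)/0.002601 = 339 days (vs. the pure-advection estimate x/v = 392 d).

339 days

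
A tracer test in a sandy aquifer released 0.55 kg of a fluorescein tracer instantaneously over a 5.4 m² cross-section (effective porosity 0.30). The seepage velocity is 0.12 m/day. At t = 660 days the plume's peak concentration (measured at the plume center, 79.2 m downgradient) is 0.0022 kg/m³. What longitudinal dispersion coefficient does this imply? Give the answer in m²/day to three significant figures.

At the plume center C_max = M/(n_e·A·√(4πDt)), so D = M²/(4πt·(n_e·A·C_max)²).
n_e·A·C_max = 0.30 × 5.4 × 0.0022 = 0.003564 kg/m.
D = 0.55²/(4π × 660 × 0.003564²) = 2.87 m²/day.

2.87 m²/day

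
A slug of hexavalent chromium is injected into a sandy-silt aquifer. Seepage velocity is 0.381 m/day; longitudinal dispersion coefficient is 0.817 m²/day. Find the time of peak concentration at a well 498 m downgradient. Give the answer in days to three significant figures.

For the 1D instantaneous-source solution, setting ∂C/∂t = 0 at fixed x gives v²t² + 2Dt − x² = 0, so t = (√(D² + v²x²) − D)/v².
√(D² + v²x²) = √(0.817² + 0.381² × 498²) = 189.7; v² = 0.145161.
t = (189.7 − 0.817)/0.145161 = 1300 days (vs. the pure-advection estimate x/v = 1310 d).

1300 days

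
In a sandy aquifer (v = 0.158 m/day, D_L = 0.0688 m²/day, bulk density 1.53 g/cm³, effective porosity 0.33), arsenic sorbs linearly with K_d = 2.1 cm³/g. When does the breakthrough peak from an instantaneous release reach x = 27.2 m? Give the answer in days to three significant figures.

Retardation factor R = 1 + ρ_b·K_d/n = 1 + 1.53 × 2.1/0.33 = 10.74.
Sorption retards both mechanisms: v_R = v/R = 0.01471 m/day, D_R = D/R = 0.006406 m²/day.
Peak time from v_R²t² + 2D_R t − x² = 0: t = (√(D_R² + v_R²x²) − D_R)/v_R².
√(D_R² + v_R²x²) = √(0.006406² + 0.01471² × 27.2²) = 0.4002; v_R² = 0.0002164.
t = (0.4002 − 0.006406)/0.0002164 = 1820 days.

1820 days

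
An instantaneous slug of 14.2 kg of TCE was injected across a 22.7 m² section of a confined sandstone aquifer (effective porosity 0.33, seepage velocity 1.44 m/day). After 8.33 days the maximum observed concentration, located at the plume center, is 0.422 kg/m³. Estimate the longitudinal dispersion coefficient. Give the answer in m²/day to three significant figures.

0.193 m²/day

At the plume center C_max = M/(n_e·A·√(4πDt)), so D = M²/(4πt·(n_e·A·C_max)²).
n_e·A·C_max = 0.33 × 22.7 × 0.422 = 3.161 kg/m.
D = 14.2²/(4π × 8.33 × 3.161²) = 0.193 m²/day.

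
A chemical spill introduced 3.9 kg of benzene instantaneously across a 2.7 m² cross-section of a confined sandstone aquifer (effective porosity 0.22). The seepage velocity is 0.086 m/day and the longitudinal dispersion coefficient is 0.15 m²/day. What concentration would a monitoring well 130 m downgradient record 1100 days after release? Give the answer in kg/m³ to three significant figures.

For an instantaneous plane source, C(x,t) = M/(n_e·A·√(4πDt)) · exp(−(x−vt)²/(4Dt)), with n_e·A the pore (flow) area.
Plume center vt = 0.086 × 1100 = 94.6 m, so the well at 130 m is 35.4 m downgradient of the peak.
√(4πDt) = 45.54 m, giving peak height M/(n_e·A·√(4πDt)) = 3.9/(0.22 × 2.7 × 45.54) = 0.1442 kg/m³.
(x−vt)²/(4Dt) = (35.4)²/(4 × 0.15 × 1100) = 1.899; exp(−1.899) = 0.1497.
C = 0.1442 × 0.1497 = 0.0216 kg/m³.

0.0216 kg/m³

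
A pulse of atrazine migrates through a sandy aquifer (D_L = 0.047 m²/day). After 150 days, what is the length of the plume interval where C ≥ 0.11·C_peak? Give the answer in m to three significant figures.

15.8 m

The plume is Gaussian with σ = √(2Dt) = √(2 × 0.047 × 150) = 3.755 m.
C/C_peak = exp(−Δx²/(2σ²)) = 0.11 ⇒ Δx = σ·√(−2 ln 0.11) = 3.755 × 2.101 = 7.889 m.
Width = 2Δx = 15.8 m.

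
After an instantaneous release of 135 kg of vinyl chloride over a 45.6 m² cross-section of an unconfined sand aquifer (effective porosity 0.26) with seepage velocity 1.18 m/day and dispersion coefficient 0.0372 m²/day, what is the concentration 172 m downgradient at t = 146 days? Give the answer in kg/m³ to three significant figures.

1.37 kg/m³

For an instantaneous plane source, C(x,t) = M/(n_e·A·√(4πDt)) · exp(−(x−vt)²/(4Dt)), with n_e·A the pore (flow) area.
Plume center vt = 1.18 × 146 = 172.28 m, so the well at 172 m is 0.28 m upgradient of the peak.
√(4πDt) = 8.261 m, giving peak height M/(n_e·A·√(4πDt)) = 135/(0.26 × 45.6 × 8.261) = 1.378 kg/m³.
(x−vt)²/(4Dt) = (-0.28)²/(4 × 0.0372 × 146) = 0.003609; exp(−0.003609) = 0.9964.
C = 1.378 × 0.9964 = 1.37 kg/m³.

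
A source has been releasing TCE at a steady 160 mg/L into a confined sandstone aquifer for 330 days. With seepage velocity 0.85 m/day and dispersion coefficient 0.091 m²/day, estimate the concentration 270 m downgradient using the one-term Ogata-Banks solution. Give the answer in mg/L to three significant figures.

For a continuous step input, C/C₀ ≈ ½·erfc((x−vt)/(2√(Dt))).
vt = 0.85 × 330 = 280.5 m and 2√(Dt) = 2√(0.091 × 330) = 10.96 m.
Argument (x−vt)/(2√(Dt)) = (270 − 280.5)/10.96 = -0.9580; ½·erfc(-0.9580) = 0.9123.
C = 160 × 0.9123 = 146 mg/L.

146 mg/L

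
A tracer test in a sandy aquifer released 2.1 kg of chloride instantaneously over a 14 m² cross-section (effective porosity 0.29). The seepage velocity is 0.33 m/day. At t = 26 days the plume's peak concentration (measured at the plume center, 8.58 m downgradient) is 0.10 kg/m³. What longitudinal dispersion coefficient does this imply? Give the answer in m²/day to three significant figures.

0.0819 m²/day

At the plume center C_max = M/(n_e·A·√(4πDt)), so D = M²/(4πt·(n_e·A·C_max)²).
n_e·A·C_max = 0.29 × 14 × 0.10 = 0.4060 kg/m.
D = 2.1²/(4π × 26 × 0.4060²) = 0.0819 m²/day.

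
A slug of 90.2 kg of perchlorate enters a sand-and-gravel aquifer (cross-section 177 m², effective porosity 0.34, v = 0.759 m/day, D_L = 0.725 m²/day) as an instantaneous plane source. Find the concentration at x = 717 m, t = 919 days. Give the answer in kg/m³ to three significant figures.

0.0142 kg/m³

For an instantaneous plane source, C(x,t) = M/(n_e·A·√(4πDt)) · exp(−(x−vt)²/(4Dt)), with n_e·A the pore (flow) area.
Plume center vt = 0.759 × 919 = 697.521 m, so the well at 717 m is 19.479 m downgradient of the peak.
√(4πDt) = 91.50 m, giving peak height M/(n_e·A·√(4πDt)) = 90.2/(0.34 × 177 × 91.50) = 0.01638 kg/m³.
(x−vt)²/(4Dt) = (19.479)²/(4 × 0.725 × 919) = 0.1424; exp(−0.1424) = 0.8673.
C = 0.01638 × 0.8673 = 0.0142 kg/m³.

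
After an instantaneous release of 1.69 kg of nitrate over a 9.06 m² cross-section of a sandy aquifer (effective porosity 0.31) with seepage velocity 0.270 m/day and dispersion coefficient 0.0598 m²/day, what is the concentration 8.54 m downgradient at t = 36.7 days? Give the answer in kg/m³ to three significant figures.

0.0926 kg/m³

For an instantaneous plane source, C(x,t) = M/(n_e·A·√(4πDt)) · exp(−(x−vt)²/(4Dt)), with n_e·A the pore (flow) area.
Plume center vt = 0.270 × 36.7 = 9.909 m, so the well at 8.54 m is 1.369 m upgradient of the peak.
√(4πDt) = 5.252 m, giving peak height M/(n_e·A·√(4πDt)) = 1.69/(0.31 × 9.06 × 5.252) = 0.1146 kg/m³.
(x−vt)²/(4Dt) = (-1.369)²/(4 × 0.0598 × 36.7) = 0.2135; exp(−0.2135) = 0.8078.
C = 0.1146 × 0.8078 = 0.0926 kg/m³.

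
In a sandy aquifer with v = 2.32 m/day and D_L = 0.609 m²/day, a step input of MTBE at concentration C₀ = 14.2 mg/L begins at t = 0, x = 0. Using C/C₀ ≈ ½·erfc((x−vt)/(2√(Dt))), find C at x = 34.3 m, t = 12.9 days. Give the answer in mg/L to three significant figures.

1.92 mg/L

For a continuous step input, C/C₀ ≈ ½·erfc((x−vt)/(2√(Dt))).
vt = 2.32 × 12.9 = 29.928 m and 2√(Dt) = 2√(0.609 × 12.9) = 5.606 m.
Argument (x−vt)/(2√(Dt)) = (34.3 − 29.928)/5.606 = 0.7799; ½·erfc(0.7799) = 0.1350.
C = 14.2 × 0.1350 = 1.92 mg/L.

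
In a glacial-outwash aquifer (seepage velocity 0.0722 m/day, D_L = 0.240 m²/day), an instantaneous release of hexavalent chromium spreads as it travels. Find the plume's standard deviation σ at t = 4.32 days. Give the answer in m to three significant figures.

1.44 m

Dispersive spreading gives a Gaussian with σ² = 2Dt; advection only shifts the center.
σ = √(2 × 0.240 × 4.32) = 1.44 m.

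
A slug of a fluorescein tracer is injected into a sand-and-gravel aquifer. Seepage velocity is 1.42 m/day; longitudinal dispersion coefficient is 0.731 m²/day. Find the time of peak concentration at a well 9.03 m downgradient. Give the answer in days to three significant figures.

For the 1D instantaneous-source solution, setting ∂C/∂t = 0 at fixed x gives v²t² + 2Dt − x² = 0, so t = (√(D² + v²x²) − D)/v².
√(D² + v²x²) = √(0.731² + 1.42² × 9.03²) = 12.84; v² = 2.0164.
t = (12.84 − 0.731)/2.0164 = 6.01 days (vs. the pure-advection estimate x/v = 6.36 d).

6.01 days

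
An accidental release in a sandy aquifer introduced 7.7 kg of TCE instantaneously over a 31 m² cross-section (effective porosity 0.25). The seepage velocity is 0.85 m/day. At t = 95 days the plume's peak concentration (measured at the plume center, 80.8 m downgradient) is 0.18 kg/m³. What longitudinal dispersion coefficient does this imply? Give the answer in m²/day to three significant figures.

At the plume center C_max = M/(n_e·A·√(4πDt)), so D = M²/(4πt·(n_e·A·C_max)²).
n_e·A·C_max = 0.25 × 31 × 0.18 = 1.395 kg/m.
D = 7.7²/(4π × 95 × 1.395²) = 0.0255 m²/day.

0.0255 m²/day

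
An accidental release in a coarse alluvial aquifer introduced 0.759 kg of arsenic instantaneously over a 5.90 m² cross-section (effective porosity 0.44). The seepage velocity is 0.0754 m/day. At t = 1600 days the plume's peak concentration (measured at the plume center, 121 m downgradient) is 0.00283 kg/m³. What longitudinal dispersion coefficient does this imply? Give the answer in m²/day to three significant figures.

0.531 m²/day

At the plume center C_max = M/(n_e·A·√(4πDt)), so D = M²/(4πt·(n_e·A·C_max)²).
n_e·A·C_max = 0.44 × 5.90 × 0.00283 = 0.007347 kg/m.
D = 0.759²/(4π × 1600 × 0.007347²) = 0.531 m²/day.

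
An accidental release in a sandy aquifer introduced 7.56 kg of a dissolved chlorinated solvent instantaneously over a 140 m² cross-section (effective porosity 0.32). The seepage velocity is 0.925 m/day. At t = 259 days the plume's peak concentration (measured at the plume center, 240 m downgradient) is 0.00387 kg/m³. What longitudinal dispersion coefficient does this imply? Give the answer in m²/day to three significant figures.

0.584 m²/day

At the plume center C_max = M/(n_e·A·√(4πDt)), so D = M²/(4πt·(n_e·A·C_max)²).
n_e·A·C_max = 0.32 × 140 × 0.00387 = 0.1734 kg/m.
D = 7.56²/(4π × 259 × 0.1734²) = 0.584 m²/day.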